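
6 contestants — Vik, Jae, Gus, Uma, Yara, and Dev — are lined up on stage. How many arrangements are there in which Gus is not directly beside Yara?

480

Of the 6! = 720 arrangements, those with Gus and Yara adjacent number 2 × 5! = 240 (treat the pair as a block with 2 internal orders).
Complementary counting: 720 − 240 = 480.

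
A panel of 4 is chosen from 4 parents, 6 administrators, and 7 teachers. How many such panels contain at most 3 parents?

Split by how many parents are chosen (0 through 3).
Sum: C(4,0)·C(13,4) + C(4,1)·C(13,3) + C(4,2)·C(13,2) + C(4,3)·C(13,1) = 715 + 1144 + 468 + 52 = 2379.

2379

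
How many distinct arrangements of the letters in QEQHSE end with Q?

With the last slot taken by Q, it remains to arrange the other 5 letters (EQHSE).
Those 5 letters have E appearing twice, giving (5)!/(2!) = 60.

60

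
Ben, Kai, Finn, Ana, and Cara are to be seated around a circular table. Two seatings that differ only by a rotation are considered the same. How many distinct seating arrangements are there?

24

Seat Ben anywhere (absorbing the rotational symmetry), then permute the other 4: (4)! = 24.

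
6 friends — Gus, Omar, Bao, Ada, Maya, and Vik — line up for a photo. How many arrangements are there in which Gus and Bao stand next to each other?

Glue Gus and Bao into one block (2 internal orders), leaving 5 units to arrange in a row.
That gives 2 × 5! = 2 × 120 = 240.

240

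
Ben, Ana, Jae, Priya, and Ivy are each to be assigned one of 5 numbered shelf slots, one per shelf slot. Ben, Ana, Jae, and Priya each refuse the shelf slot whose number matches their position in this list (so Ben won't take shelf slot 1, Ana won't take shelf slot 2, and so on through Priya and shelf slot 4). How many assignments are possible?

53

Let Aᵢ (for 1 ≤ i ≤ 4) be the placements that put person i in their forbidden shelf slot. Any j of these fix j positions, leaving (5−j)! ways to fill the rest, and there are C(4,j) ways to pick which j.
By inclusion–exclusion, the number of valid placements is Σ_{j=0}^{4} (−1)^j C(4,j)·(5−j)!.
Computing: 120 − 96 + 36 − 8 + 1 = 53.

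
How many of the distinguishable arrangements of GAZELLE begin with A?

Fix A in the first position and arrange the remaining 6 letters.
Those 6 letters have E appearing twice and L appearing twice, giving (6)!/(2!·2!) = 180.

180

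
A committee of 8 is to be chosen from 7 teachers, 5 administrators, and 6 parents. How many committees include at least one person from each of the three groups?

41811

Total 8-person selections from all 18: C(18,8) = 43758.
Subtract selections that omit an entire group: no teachers → C(11,8) = 165; no administrators → C(13,8) = 1287; no parents → C(12,8) = 495.
Add back selections omitting two groups (i.e. drawn from a single group): C(7,8) + C(5,8) + C(6,8) = 0.
By inclusion–exclusion: 43758 − 1947 + 0 = 41811.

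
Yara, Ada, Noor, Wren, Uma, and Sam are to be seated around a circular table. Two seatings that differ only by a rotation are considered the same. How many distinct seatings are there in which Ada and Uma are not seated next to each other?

72

Without the restriction there are (5)! = 120 seatings.
Seatings with Ada beside Uma: treat them as a block with 2 internal orders, giving 2 × (4)! = 48.
Subtracting, 120 − 48 = 72.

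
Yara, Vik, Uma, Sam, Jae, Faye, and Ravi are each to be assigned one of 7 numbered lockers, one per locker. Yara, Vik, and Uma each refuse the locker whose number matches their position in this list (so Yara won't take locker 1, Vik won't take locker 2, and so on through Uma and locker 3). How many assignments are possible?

Let Aᵢ (for i ∈ {1, 2, 3}) be the placements that put person i in their forbidden locker. Any j of these fix j positions, leaving (7−j)! ways to fill the rest, and there are C(3,j) ways to pick which j.
By inclusion–exclusion, the number of valid placements is Σ_{j=0}^{3} (−1)^j C(3,j)·(7−j)!.
Computing: 5040 − 2160 + 360 − 24 = 3216.

3216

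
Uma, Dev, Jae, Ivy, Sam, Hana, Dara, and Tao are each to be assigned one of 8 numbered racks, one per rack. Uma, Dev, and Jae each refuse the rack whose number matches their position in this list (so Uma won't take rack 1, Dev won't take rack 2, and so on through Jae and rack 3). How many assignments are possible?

27240

Let Aᵢ (for i ∈ {1, 2, 3}) be the placements that put person i in their forbidden rack. Any j of these fix j positions, leaving (8−j)! ways to fill the rest, and there are C(3,j) ways to pick which j.
By inclusion–exclusion, the number of valid placements is Σ_{j=0}^{3} (−1)^j C(3,j)·(8−j)!.
Computing: 40320 − 15120 + 2160 − 120 = 27240.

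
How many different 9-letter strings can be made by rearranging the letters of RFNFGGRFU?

The 9 letters of RFNFGGRFU have repeats: F appearing 3 times, G appearing twice, and R appearing twice.
Dividing 9! = 362880 by 3!·2!·2! = 24 for the repeated letters gives 15120.

15120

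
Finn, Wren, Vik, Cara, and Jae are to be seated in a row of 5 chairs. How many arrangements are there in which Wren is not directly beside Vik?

72

There are 5! = 120 arrangements in all. If Wren and Vik are adjacent, merging them into one block gives 2·(4)! = 48 arrangements.
So 120 − 48 = 72 arrangements keep them apart.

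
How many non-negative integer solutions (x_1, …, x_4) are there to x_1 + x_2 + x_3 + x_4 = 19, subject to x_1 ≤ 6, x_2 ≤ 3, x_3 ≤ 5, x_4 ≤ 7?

Without the upper bounds there are C(22,3) = 1540 ways to split 19 among 4 variables.
Subtract solutions that violate a single cap (substitute x_i' = x_i − (cap_i+1)): x_1 ≥ 7 gives C(15,3) = 455; x_2 ≥ 4 gives C(18,3) = 816; x_3 ≥ 6 gives C(16,3) = 560; x_4 ≥ 8 gives C(14,3) = 364. Together 2195.
Add back pairs where two caps are both exceeded: 165 + 84 + 35 + 220 + 120 + 56 = 680.
Subtract triples: 10 + 1 + 0 + 4 = 15.
By inclusion–exclusion the count is 1540 − 2195 + 680 − 15 = 10.

10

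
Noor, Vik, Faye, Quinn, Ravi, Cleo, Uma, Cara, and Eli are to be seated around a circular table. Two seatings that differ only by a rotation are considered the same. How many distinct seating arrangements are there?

Seat Noor anywhere (absorbing the rotational symmetry), then permute the other 8: (8)! = 40320.

40320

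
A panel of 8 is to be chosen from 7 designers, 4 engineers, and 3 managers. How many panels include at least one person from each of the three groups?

2793

Unrestricted: C(14,8) = 3003 ways to pick any 8 of the 14.
Subtract selections that omit an entire group: no designers → C(7,8) = 0; no engineers → C(10,8) = 45; no managers → C(11,8) = 165.
Add back selections omitting two groups (i.e. drawn from a single group): C(7,8) + C(4,8) + C(3,8) = 0.
By inclusion–exclusion: 3003 − 210 + 0 = 2793.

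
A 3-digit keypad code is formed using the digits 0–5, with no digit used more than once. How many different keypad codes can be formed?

Choose and order 3 of the 6 symbols: the first digit has 6 options, the next 5, then 4.
That product is 6 × 5 × 4 = 120.

120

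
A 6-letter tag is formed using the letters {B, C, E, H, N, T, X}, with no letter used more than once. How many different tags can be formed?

This is a permutation of 6 out of 7: P(7,6) = 7!/1!.
That product is 7 × 6 × 5 × 4 × 3 × 2 = 5040.

5040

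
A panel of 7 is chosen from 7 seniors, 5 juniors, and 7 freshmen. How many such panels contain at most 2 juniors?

Split by how many juniors are chosen (0 through 2).
Sum: C(5,0)·C(14,7) + C(5,1)·C(14,6) + C(5,2)·C(14,5) = 3432 + 15015 + 20020 = 38467.

38467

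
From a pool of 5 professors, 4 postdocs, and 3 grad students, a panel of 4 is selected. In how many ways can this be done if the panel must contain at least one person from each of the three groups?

270

Total 4-person selections from all 12: C(12,4) = 495.
Subtract selections that omit an entire group: no professors → C(7,4) = 35; no postdocs → C(8,4) = 70; no grad students → C(9,4) = 126.
Add back selections omitting two groups (i.e. drawn from a single group): C(5,4) + C(4,4) + C(3,4) = 6.
By inclusion–exclusion: 495 − 231 + 6 = 270.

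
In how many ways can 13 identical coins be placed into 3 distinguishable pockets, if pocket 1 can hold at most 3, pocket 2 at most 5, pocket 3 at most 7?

6

Ignoring the caps, the number of non-negative solutions to x_1+…+x_3 = 13 is C(15,2) = 105.
Subtract solutions that violate a single cap (substitute x_i' = x_i − (cap_i+1)): x_1 ≥ 4 gives C(11,2) = 55; x_2 ≥ 6 gives C(9,2) = 36; x_3 ≥ 8 gives C(7,2) = 21. Together 112.
Add back pairs where two caps are both exceeded: 10 + 3 + 0 = 13.
By inclusion–exclusion the count is 105 − 112 + 13 = 6.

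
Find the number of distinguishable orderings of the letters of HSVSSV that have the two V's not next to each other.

There are 6!/(3!·2!) = 60 arrangements of HSVSSV in total.
Arrangements with the V's together: treat VV as one letter, giving (5)!/(3!) = 20.
Subtracting, 60 − 20 = 40 arrangements keep the V's apart.

40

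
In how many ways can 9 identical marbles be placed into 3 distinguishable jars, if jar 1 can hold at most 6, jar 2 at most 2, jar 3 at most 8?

By stars and bars, unrestricted non-negative solutions to x_1+…+x_3 = 9 number C(9+2,2) = 55.
Subtract solutions that violate a single cap (substitute x_i' = x_i − (cap_i+1)): x_1 ≥ 7 gives C(4,2) = 6; x_2 ≥ 3 gives C(8,2) = 28; x_3 ≥ 9 gives C(2,2) = 1. Together 35.
No two caps can be exceeded simultaneously, so the pair terms are all 0.
By inclusion–exclusion the count is 55 − 35 + 0 = 20.

20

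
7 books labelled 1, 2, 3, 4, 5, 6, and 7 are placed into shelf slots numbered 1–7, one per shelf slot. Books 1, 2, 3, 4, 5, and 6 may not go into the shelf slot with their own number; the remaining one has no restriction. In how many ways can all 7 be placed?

2119

Let Aᵢ (for 1 ≤ i ≤ 6) be the placements that put book i in its forbidden shelf slot. Any j of these fix j positions, leaving (7−j)! ways to fill the rest, and there are C(6,j) ways to pick which j.
By inclusion–exclusion, the number of valid placements is Σ_{j=0}^{6} (−1)^j C(6,j)·(7−j)!.
Computing: 5040 − 4320 + 1800 − 480 + 90 − 12 + 1 = 2119.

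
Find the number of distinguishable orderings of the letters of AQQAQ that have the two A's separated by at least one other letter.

Total arrangements of AQQAQ: 5!/(3!·2!) = 10.
Arrangements with the A's together: treat AA as one letter, giving (4)!/(3!) = 4.
Subtracting, 10 − 4 = 6 arrangements keep the A's apart.

6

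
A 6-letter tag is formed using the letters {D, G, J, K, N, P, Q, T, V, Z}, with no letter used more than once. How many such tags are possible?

151200

This is a permutation of 6 out of 10: P(10,6) = 10!/4!.
10 × 9 × 8 × 7 × 6 × 5 = 151200.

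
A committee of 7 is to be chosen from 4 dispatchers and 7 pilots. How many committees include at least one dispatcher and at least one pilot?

329

Total 7-person selections from all 11: C(11,7) = 330.
Selections missing a whole group: no dispatchers → C(7,7) = 1; no pilots → C(4,7) = 0.
Both groups omitted at once is impossible, so 330 − 1 = 329.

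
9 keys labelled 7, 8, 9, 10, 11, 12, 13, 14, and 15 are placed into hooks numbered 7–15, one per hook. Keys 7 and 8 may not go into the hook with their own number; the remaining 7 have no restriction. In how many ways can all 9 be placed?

Let Aᵢ (for i ∈ {7, 8}) be the placements that put key i in its forbidden hook. Any j of these fix j positions, leaving (9−j)! ways to fill the rest, and there are C(2,j) ways to pick which j.
By inclusion–exclusion, the number of valid placements is Σ_{j=0}^{2} (−1)^j C(2,j)·(9−j)!.
Computing: 362880 − 80640 + 5040 = 287280.

287280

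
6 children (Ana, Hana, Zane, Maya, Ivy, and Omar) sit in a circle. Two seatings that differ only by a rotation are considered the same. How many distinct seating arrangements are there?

Seat Ana anywhere (absorbing the rotational symmetry), then permute the other 5: (5)! = 120.

120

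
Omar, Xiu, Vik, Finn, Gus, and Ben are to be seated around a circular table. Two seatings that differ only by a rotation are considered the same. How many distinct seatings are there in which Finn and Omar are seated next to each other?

Treat {Finn, Omar} as one unit (2 internal orders) and seat the resulting 5 units around the table: (4)! circular arrangements.
So 2 × (4)! = 2 × 24 = 48.

48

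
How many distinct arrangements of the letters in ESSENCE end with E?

180

With the last slot taken by E, it remains to arrange the other 6 letters (SSENCE).
Those 6 letters have E appearing twice and S appearing twice, giving (6)!/(2!·2!) = 180.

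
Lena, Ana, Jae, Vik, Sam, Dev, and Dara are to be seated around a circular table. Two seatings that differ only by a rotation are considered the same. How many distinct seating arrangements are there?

Seat Lena anywhere (absorbing the rotational symmetry), then permute the other 6: (6)! = 720.

720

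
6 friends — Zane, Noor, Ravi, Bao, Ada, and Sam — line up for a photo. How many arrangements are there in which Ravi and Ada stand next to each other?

Treat {Ravi, Ada} as a single unit. There are 5 units to order, and the pair itself can be ordered 2 ways.
That gives 2 × 5! = 2 × 120 = 240.

240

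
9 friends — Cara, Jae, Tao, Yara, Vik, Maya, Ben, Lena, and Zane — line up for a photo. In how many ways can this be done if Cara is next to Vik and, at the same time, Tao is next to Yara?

20160

Treat {Cara,Vik} as one block (2 orders) and {Tao,Yara} as another (2 orders).
That leaves 7 units to arrange: 2 × 2 × 7! = 4 × 5040 = 20160.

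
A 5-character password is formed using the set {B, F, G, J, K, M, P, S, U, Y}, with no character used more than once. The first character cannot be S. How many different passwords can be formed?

27216

The first character has 10−1 = 9 choices (anything except S).
The remaining 4 characters are filled from the other 9 symbols without repetition: 9 × 8 × 7 × 6 = 3024.
Total: 9 × 3024 = 27216.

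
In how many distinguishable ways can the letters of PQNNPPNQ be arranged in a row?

560

Letter multiplicities in PQNNPPNQ: N×3, P×3, Q×2.
The number of distinct arrangements is 8!/(3!·3!·2!) = 40320/72 = 560.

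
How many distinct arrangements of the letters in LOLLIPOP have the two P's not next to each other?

1260

There are 8!/(3!·2!·2!) = 1680 arrangements of LOLLIPOP in total.
Arrangements with the P's together: treat PP as one letter, giving (7)!/(3!·2!) = 420.
Subtracting, 1680 − 420 = 1260 arrangements keep the P's apart.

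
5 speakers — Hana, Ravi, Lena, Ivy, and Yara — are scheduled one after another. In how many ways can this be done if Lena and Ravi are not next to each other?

Of the 5! = 120 arrangements, those with Lena and Ravi adjacent number 2 × 4! = 48 (treat the pair as a block with 2 internal orders).
Complementary counting: 120 − 48 = 72.

72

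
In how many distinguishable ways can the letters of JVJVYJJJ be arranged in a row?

168

The 8 letters of JVJVYJJJ have repeats: J appearing 5 times and V appearing twice.
Dividing 8! = 40320 by 5!·2! = 240 for the repeated letters gives 168.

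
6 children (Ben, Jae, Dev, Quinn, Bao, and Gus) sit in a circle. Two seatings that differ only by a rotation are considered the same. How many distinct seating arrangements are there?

Fix one person's seat to break rotational symmetry; the remaining 5 people can be arranged in (5)! = 120 ways.

120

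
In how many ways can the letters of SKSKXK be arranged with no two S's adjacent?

40

There are 6!/(3!·2!) = 60 arrangements of SKSKXK in total.
If the two S's are adjacent, glue them into one block, leaving 5 items to arrange: (5)!/(3!) = 20 ways.
Hence 60 − 20 = 40.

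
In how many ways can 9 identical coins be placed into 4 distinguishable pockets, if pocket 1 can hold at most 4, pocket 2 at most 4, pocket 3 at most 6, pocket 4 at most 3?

86

By stars and bars, unrestricted non-negative solutions to x_1+…+x_4 = 9 number C(9+3,3) = 220.
Subtract solutions that violate a single cap (substitute x_i' = x_i − (cap_i+1)): x_1 ≥ 5 gives C(7,3) = 35; x_2 ≥ 5 gives C(7,3) = 35; x_3 ≥ 7 gives C(5,3) = 10; x_4 ≥ 4 gives C(8,3) = 56. Together 136.
Add back pairs where two caps are both exceeded: 0 + 0 + 1 + 0 + 1 + 0 = 2.
By inclusion–exclusion the count is 220 − 136 + 2 = 86.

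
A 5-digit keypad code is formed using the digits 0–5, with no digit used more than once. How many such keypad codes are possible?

720

Choose and order 5 of the 6 symbols: the first digit has 6 options, the next 5, and so on down to 2.
6 × 5 × 4 × 3 × 2 = 720.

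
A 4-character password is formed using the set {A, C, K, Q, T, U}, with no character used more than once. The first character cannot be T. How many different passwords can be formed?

300

The first character has 6−1 = 5 choices (anything except T).
The remaining 3 characters are filled from the other 5 symbols without repetition: 5 × 4 × 3 = 60.
Total: 5 × 60 = 300.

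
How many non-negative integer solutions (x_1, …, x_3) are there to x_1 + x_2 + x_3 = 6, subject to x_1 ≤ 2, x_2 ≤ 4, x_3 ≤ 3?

9

Without the upper bounds there are C(8,2) = 28 ways to split 6 among 3 variables.
Subtract solutions that violate a single cap (substitute x_i' = x_i − (cap_i+1)): x_1 ≥ 3 gives C(5,2) = 10; x_2 ≥ 5 gives C(3,2) = 3; x_3 ≥ 4 gives C(4,2) = 6. Together 19.
No two caps can be exceeded simultaneously, so the pair terms are all 0.
By inclusion–exclusion the count is 28 − 19 + 0 = 9.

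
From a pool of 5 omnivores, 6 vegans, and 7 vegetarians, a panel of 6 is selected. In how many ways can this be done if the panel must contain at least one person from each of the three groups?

Total 6-person selections from all 18: C(18,6) = 18564.
Subtract selections that omit an entire group: no omnivores → C(13,6) = 1716; no vegans → C(12,6) = 924; no vegetarians → C(11,6) = 462.
Add back selections omitting two groups (i.e. drawn from a single group): C(5,6) + C(6,6) + C(7,6) = 8.
By inclusion–exclusion: 18564 − 3102 + 8 = 15470.

15470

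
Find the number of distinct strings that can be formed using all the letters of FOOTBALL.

10080

FOOTBALL has 8 letters with L appearing twice and O appearing twice.
So there are 8! / (2!·2!) = 10080 distinguishable arrangements.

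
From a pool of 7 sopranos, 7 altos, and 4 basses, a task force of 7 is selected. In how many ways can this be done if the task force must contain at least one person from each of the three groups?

27734

With no constraint there are C(18,7) = 31824 possible selections.
Subtract selections that omit an entire group: no sopranos → C(11,7) = 330; no altos → C(11,7) = 330; no basses → C(14,7) = 3432.
Add back selections omitting two groups (i.e. drawn from a single group): C(7,7) + C(7,7) + C(4,7) = 2.
By inclusion–exclusion: 31824 − 4092 + 2 = 27734.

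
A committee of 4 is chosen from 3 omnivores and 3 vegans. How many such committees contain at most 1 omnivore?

Split by how many omnivores are chosen (0 through 1).
Sum: C(3,0)·C(3,4) + C(3,1)·C(3,3) = 0 + 3 = 3.

3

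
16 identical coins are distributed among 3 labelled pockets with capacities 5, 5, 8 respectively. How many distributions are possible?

Ignoring the caps, the number of non-negative solutions to x_1+…+x_3 = 16 is C(18,2) = 153.
Subtract solutions that violate a single cap (substitute x_i' = x_i − (cap_i+1)): x_1 ≥ 6 gives C(12,2) = 66; x_2 ≥ 6 gives C(12,2) = 66; x_3 ≥ 9 gives C(9,2) = 36. Together 168.
Add back pairs where two caps are both exceeded: 15 + 3 + 3 = 21.
By inclusion–exclusion the count is 153 − 168 + 21 = 6.

6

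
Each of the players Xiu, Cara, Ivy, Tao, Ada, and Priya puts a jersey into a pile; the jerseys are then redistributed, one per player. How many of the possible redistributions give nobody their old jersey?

Let Aᵢ be the assignments in which player i gets their old jersey. We want the size of the complement of A₁∪…∪A_6.
By inclusion–exclusion this is Σ_{j=0}^{6} (−1)^j C(6,j)·(6−j)!.
Computing: 720 − 720 + 360 − 120 + 30 − 6 + 1 = 265.

265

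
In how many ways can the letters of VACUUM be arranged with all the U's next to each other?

120

Treat the 2 copies of U as a single block. The multiset to arrange is then {UU, A, C, M, V}, 5 items in all.
All 5 items are distinct, so there are (5)! = 120 arrangements.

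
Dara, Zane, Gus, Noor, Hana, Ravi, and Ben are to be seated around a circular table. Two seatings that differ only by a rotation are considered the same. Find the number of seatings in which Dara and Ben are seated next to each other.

240

Glue Dara and Ben into a block (2 internal orders). Seating 6 units around a circle gives (5)! arrangements.
So 2 × (5)! = 2 × 120 = 240.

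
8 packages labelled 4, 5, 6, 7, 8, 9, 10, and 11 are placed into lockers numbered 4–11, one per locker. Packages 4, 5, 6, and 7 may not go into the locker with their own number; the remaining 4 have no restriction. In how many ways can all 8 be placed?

Let Aᵢ (for 4 ≤ i ≤ 7) be the placements that put package i in its forbidden locker. Any j of these fix j positions, leaving (8−j)! ways to fill the rest, and there are C(4,j) ways to pick which j.
By inclusion–exclusion, the number of valid placements is Σ_{j=0}^{4} (−1)^j C(4,j)·(8−j)!.
Computing: 40320 − 20160 + 4320 − 480 + 24 = 24024.

24024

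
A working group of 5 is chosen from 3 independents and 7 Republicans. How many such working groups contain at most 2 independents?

Split by how many independents are chosen (0 through 2).
Sum: C(3,0)·C(7,5) + C(3,1)·C(7,4) + C(3,2)·C(7,3) = 21 + 105 + 105 = 231.

231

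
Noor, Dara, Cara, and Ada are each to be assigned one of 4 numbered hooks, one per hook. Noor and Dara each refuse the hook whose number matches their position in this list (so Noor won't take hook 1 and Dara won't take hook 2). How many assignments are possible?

14

Let Aᵢ (for i ∈ {1, 2}) be the placements that put person i in their forbidden hook. Any j of these fix j positions, leaving (4−j)! ways to fill the rest, and there are C(2,j) ways to pick which j.
By inclusion–exclusion, the number of valid placements is Σ_{j=0}^{2} (−1)^j C(2,j)·(4−j)!.
Computing: 24 − 12 + 2 = 14.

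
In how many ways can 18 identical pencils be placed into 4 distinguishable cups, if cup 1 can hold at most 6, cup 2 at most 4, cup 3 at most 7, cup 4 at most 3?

Without the upper bounds there are C(21,3) = 1330 ways to split 18 among 4 cups.
Subtract solutions that violate a single cap (substitute x_i' = x_i − (cap_i+1)): x_1 ≥ 7 gives C(14,3) = 364; x_2 ≥ 5 gives C(16,3) = 560; x_3 ≥ 8 gives C(13,3) = 286; x_4 ≥ 4 gives C(17,3) = 680. Together 1890.
Add back pairs where two caps are both exceeded: 84 + 20 + 120 + 56 + 220 + 84 = 584.
Subtract triples: 0 + 10 + 0 + 4 = 14.
By inclusion–exclusion the count is 1330 − 1890 + 584 − 14 = 10.

10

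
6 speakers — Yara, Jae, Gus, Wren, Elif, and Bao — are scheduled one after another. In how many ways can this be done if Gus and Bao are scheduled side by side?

240

Glue Gus and Bao into one block (2 internal orders), leaving 5 units to arrange in a row.
So the count is 2·(5)! = 240.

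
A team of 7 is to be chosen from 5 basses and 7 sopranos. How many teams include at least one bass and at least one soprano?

791

With no constraint there are C(12,7) = 792 possible selections.
Subtract selections that omit an entire group: no basses → C(7,7) = 1; no sopranos → C(5,7) = 0.
Both groups omitted at once is impossible, so 792 − 1 = 791.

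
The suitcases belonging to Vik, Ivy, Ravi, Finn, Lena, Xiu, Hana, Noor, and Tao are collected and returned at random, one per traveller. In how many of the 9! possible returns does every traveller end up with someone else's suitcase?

133496

Count assignments avoiding every fixed point. For any j of the 9 travellers fixed to their own suitcase, the other 9−j can be arranged in (9−j)! ways.
By inclusion–exclusion this is Σ_{j=0}^{9} (−1)^j C(9,j)·(9−j)!.
Computing: 362880 − 362880 + 181440 − 60480 + 15120 − 3024 + 504 − 72 + 9 − 1 = 133496.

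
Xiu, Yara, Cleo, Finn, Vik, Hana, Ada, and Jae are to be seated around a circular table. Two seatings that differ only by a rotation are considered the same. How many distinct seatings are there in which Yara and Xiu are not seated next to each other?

3600

Without the restriction there are (7)! = 5040 seatings.
Those with Yara next to Xiu: fuse the pair into one unit and seat 7 units around a circle — 2·(6)! = 1440.
Subtracting, 5040 − 1440 = 3600.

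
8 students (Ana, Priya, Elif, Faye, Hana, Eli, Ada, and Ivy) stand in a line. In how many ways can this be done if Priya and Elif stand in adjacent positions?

Treat {Priya, Elif} as a single unit. There are 7 units to order, and the pair itself can be ordered 2 ways.
That gives 2 × 7! = 2 × 5040 = 10080.

10080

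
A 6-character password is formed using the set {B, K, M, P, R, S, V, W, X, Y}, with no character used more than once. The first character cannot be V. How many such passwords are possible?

136080

The first character has 10−1 = 9 choices (anything except V).
The remaining 5 characters are filled from the other 9 symbols without repetition: 9 × 8 × 7 × 6 × 5 = 15120.
Total: 9 × 15120 = 136080.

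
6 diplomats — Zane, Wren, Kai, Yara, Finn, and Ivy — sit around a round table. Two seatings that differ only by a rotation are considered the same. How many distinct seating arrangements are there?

120

Seat Zane anywhere (absorbing the rotational symmetry), then permute the other 5: (5)! = 120.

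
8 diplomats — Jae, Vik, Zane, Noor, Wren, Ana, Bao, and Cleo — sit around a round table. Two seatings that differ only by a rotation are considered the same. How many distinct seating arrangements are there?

Seat Jae anywhere (absorbing the rotational symmetry), then permute the other 7: (7)! = 5040.

5040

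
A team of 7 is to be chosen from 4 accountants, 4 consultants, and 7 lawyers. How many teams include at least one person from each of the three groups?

5768

Total 7-person selections from all 15: C(15,7) = 6435.
Subtract selections that omit an entire group: no accountants → C(11,7) = 330; no consultants → C(11,7) = 330; no lawyers → C(8,7) = 8.
Add back selections omitting two groups (i.e. drawn from a single group): C(4,7) + C(4,7) + C(7,7) = 1.
By inclusion–exclusion: 6435 − 668 + 1 = 5768.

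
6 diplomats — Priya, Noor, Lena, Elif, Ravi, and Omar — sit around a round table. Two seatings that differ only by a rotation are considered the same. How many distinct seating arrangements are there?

Seat Priya anywhere (absorbing the rotational symmetry), then permute the other 5: (5)! = 120.

120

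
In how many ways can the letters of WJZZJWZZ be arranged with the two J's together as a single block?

Treat the 2 copies of J as a single block. The multiset to arrange is then {JJ, W, W, Z, Z, Z, Z}, 7 items in all.
That gives (7)!/(4!·2!) = 105 arrangements.

105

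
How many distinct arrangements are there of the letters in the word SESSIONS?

1680

Letter multiplicities in SESSIONS: E×1, I×1, N×1, O×1, S×4.
Dividing 8! = 40320 by 4! = 24 for the repeated letters gives 1680.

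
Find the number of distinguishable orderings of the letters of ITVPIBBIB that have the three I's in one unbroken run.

840

Treat the 3 copies of I as a single block. The multiset to arrange is then {III, B, B, B, P, T, V}, 7 items in all.
That gives (7)!/(3!) = 840 arrangements.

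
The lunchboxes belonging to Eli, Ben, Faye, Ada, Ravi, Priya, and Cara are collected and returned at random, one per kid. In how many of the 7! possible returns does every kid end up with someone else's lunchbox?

Let Aᵢ be the assignments in which kid i gets their own lunchbox. We want the size of the complement of A₁∪…∪A_7.
By inclusion–exclusion this is Σ_{j=0}^{7} (−1)^j C(7,j)·(7−j)!.
Computing: 5040 − 5040 + 2520 − 840 + 210 − 42 + 7 − 1 = 1854.

1854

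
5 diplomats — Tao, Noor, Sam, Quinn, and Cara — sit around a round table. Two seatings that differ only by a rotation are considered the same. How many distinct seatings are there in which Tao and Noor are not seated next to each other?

12

All circular seatings of 5 people number (4)! = 24.
Seatings with Tao beside Noor: treat them as a block with 2 internal orders, giving 2 × (3)! = 12.
Subtracting, 24 − 12 = 12.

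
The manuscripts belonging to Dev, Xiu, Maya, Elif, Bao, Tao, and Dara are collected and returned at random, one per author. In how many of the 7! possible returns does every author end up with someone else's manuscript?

Count assignments avoiding every fixed point. For any j of the 7 authors fixed to their own manuscript, the other 7−j can be arranged in (7−j)! ways.
By inclusion–exclusion this is Σ_{j=0}^{7} (−1)^j C(7,j)·(7−j)!.
Computing: 5040 − 5040 + 2520 − 840 + 210 − 42 + 7 − 1 = 1854.

1854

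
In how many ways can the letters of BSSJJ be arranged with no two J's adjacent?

Total arrangements of BSSJJ: 5!/(2!·2!) = 30.
If the two J's are adjacent, glue them into one block, leaving 4 items to arrange: (4)!/(2!) = 12 ways.
Hence 30 − 12 = 18.

18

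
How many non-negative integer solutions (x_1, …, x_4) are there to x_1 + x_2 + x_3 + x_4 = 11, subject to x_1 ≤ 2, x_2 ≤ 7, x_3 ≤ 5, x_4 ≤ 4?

Without the upper bounds there are C(14,3) = 364 ways to split 11 among 4 variables.
Subtract solutions that violate a single cap (substitute x_i' = x_i − (cap_i+1)): x_1 ≥ 3 gives C(11,3) = 165; x_2 ≥ 8 gives C(6,3) = 20; x_3 ≥ 6 gives C(8,3) = 56; x_4 ≥ 5 gives C(9,3) = 84. Together 325.
Add back pairs where two caps are both exceeded: 1 + 10 + 20 + 0 + 0 + 1 = 32.
By inclusion–exclusion the count is 364 − 325 + 32 = 71.

71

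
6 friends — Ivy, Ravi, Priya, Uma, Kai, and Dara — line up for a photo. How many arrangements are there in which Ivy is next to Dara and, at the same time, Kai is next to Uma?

Treat {Ivy,Dara} as one block (2 orders) and {Kai,Uma} as another (2 orders).
That leaves 4 units to arrange: 2 × 2 × 4! = 4 × 24 = 96.

96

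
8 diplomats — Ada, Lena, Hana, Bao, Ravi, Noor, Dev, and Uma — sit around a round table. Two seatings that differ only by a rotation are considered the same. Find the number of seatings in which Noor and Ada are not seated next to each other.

Without the restriction there are (7)! = 5040 seatings.
Those with Noor next to Ada: fuse the pair into one unit and seat 7 units around a circle — 2·(6)! = 1440.
Subtracting, 5040 − 1440 = 3600.

3600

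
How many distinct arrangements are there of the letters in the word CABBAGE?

1260

Letter multiplicities in CABBAGE: A×2, B×2, C×1, E×1, G×1.
The number of distinct arrangements is 7!/(2!·2!) = 5040/4 = 1260.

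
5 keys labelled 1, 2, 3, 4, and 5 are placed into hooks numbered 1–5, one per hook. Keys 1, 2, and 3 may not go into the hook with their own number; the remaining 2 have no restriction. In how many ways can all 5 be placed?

Let Aᵢ (for i ∈ {1, 2, 3}) be the placements that put key i in its forbidden hook. Any j of these fix j positions, leaving (5−j)! ways to fill the rest, and there are C(3,j) ways to pick which j.
By inclusion–exclusion, the number of valid placements is Σ_{j=0}^{3} (−1)^j C(3,j)·(5−j)!.
Computing: 120 − 72 + 18 − 2 = 64.

64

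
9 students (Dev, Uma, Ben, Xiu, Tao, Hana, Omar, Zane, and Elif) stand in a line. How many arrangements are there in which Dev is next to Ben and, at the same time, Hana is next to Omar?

20160

Treat {Dev,Ben} as one block (2 orders) and {Hana,Omar} as another (2 orders).
That leaves 7 units to arrange: 2 × 2 × 7! = 4 × 5040 = 20160.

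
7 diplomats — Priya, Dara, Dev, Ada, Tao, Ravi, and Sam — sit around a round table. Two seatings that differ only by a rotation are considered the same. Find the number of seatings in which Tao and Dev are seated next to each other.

240

Glue Tao and Dev into a block (2 internal orders). Seating 6 units around a circle gives (5)! arrangements.
So 2 × (5)! = 2 × 120 = 240.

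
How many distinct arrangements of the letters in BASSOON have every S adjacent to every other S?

Treat the 2 copies of S as a single block. The multiset to arrange is then {SS, A, B, N, O, O}, 6 items in all.
That gives (6)!/(2!) = 360 arrangements.

360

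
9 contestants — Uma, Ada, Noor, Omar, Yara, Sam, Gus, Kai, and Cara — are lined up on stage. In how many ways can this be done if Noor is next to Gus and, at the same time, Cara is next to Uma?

Treat {Noor,Gus} as one block (2 orders) and {Cara,Uma} as another (2 orders).
That leaves 7 units to arrange: 2 × 2 × 7! = 4 × 5040 = 20160.

20160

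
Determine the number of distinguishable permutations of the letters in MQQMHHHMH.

1260

The 9 letters of MQQMHHHMH have repeats: H appearing 4 times, M appearing 3 times, and Q appearing twice.
Dividing 9! = 362880 by 4!·3!·2! = 288 for the repeated letters gives 1260.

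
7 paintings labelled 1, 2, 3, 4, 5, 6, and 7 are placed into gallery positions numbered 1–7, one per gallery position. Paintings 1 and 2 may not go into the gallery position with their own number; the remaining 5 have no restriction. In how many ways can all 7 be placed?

3720

Let Aᵢ (for i ∈ {1, 2}) be the placements that put painting i in its forbidden gallery position. Any j of these fix j positions, leaving (7−j)! ways to fill the rest, and there are C(2,j) ways to pick which j.
By inclusion–exclusion, the number of valid placements is Σ_{j=0}^{2} (−1)^j C(2,j)·(7−j)!.
Computing: 5040 − 1440 + 120 = 3720.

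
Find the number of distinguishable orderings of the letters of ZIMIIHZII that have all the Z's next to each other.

336

Treat the 2 copies of Z as a single block. The multiset to arrange is then {ZZ, H, I, I, I, I, I, M}, 8 items in all.
That gives (8)!/(5!) = 336 arrangements.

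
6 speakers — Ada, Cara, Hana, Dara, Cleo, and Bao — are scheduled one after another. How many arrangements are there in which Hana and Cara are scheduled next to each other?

Treat {Hana, Cara} as a single unit. There are 5 units to order, and the pair itself can be ordered 2 ways.
That gives 2 × 5! = 2 × 120 = 240.

240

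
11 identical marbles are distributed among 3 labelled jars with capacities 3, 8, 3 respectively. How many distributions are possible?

10

Ignoring the caps, the number of non-negative solutions to x_1+…+x_3 = 11 is C(13,2) = 78.
Subtract solutions that violate a single cap (substitute x_i' = x_i − (cap_i+1)): x_1 ≥ 4 gives C(9,2) = 36; x_2 ≥ 9 gives C(4,2) = 6; x_3 ≥ 4 gives C(9,2) = 36. Together 78.
Add back pairs where two caps are both exceeded: 0 + 10 + 0 = 10.
By inclusion–exclusion the count is 78 − 78 + 10 = 10.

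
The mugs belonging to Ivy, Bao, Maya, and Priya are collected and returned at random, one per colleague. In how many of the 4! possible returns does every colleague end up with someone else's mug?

9

This is the derangement count D_4: permutations of 4 items with no fixed point.
By inclusion–exclusion this is Σ_{j=0}^{4} (−1)^j C(4,j)·(4−j)!.
Computing: 24 − 24 + 12 − 4 + 1 = 9.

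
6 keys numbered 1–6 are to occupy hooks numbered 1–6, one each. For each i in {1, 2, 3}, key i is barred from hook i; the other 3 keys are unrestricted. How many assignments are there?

Let Aᵢ (for i ∈ {1, 2, 3}) be the placements that put key i in its forbidden hook. Any j of these fix j positions, leaving (6−j)! ways to fill the rest, and there are C(3,j) ways to pick which j.
By inclusion–exclusion, the number of valid placements is Σ_{j=0}^{3} (−1)^j C(3,j)·(6−j)!.
Computing: 720 − 360 + 72 − 6 = 426.

426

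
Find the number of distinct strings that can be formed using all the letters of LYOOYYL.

210

The 7 letters of LYOOYYL have repeats: L appearing twice, O appearing twice, and Y appearing 3 times.
Dividing 7! = 5040 by 3!·2!·2! = 24 for the repeated letters gives 210.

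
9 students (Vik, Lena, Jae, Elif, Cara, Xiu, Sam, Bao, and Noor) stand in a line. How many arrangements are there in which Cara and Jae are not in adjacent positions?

282240

Of the 9! = 362880 arrangements, those with Cara and Jae adjacent number 2 × 8! = 80640 (treat the pair as a block with 2 internal orders).
So 362880 − 80640 = 282240 arrangements keep them apart.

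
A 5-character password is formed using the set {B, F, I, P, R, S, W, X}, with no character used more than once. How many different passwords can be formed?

6720

This is a permutation of 5 out of 8: P(8,5) = 8!/3!.
8 × 7 × 6 × 5 × 4 = 6720.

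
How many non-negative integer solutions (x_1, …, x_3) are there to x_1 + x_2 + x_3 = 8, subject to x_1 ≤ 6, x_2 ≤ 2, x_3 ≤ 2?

By stars and bars, unrestricted non-negative solutions to x_1+…+x_3 = 8 number C(8+2,2) = 45.
Subtract solutions that violate a single cap (substitute x_i' = x_i − (cap_i+1)): x_1 ≥ 7 gives C(3,2) = 3; x_2 ≥ 3 gives C(7,2) = 21; x_3 ≥ 3 gives C(7,2) = 21. Together 45.
Add back pairs where two caps are both exceeded: 0 + 0 + 6 = 6.
By inclusion–exclusion the count is 45 − 45 + 6 = 6.

6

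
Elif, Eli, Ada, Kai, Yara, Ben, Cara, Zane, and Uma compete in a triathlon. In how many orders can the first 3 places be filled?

There are 9 choices for 1st place, 8 for 2nd, and 7 for 3rd.
That gives 9 × 8 × 7 = 504.

504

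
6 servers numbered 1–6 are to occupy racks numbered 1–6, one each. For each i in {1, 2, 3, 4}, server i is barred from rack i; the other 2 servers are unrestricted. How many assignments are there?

Let Aᵢ (for 1 ≤ i ≤ 4) be the placements that put server i in its forbidden rack. Any j of these fix j positions, leaving (6−j)! ways to fill the rest, and there are C(4,j) ways to pick which j.
By inclusion–exclusion, the number of valid placements is Σ_{j=0}^{4} (−1)^j C(4,j)·(6−j)!.
Computing: 720 − 480 + 144 − 24 + 2 = 362.

362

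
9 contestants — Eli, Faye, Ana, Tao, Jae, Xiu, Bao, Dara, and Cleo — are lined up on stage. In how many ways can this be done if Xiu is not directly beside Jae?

There are 9! = 362880 arrangements in all. If Xiu and Jae are adjacent, merging them into one block gives 2·(8)! = 80640 arrangements.
So 362880 − 80640 = 282240 arrangements keep them apart.

282240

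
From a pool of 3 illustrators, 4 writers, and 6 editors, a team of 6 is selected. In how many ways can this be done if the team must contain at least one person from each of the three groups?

Total 6-person selections from all 13: C(13,6) = 1716.
Subtract selections that omit an entire group: no illustrators → C(10,6) = 210; no writers → C(9,6) = 84; no editors → C(7,6) = 7.
Add back selections omitting two groups (i.e. drawn from a single group): C(3,6) + C(4,6) + C(6,6) = 1.
By inclusion–exclusion: 1716 − 301 + 1 = 1416.

1416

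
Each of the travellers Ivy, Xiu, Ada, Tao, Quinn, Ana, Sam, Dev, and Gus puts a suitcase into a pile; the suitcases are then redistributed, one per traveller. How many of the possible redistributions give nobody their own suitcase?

133496

Count assignments avoiding every fixed point. For any j of the 9 travellers fixed to their own suitcase, the other 9−j can be arranged in (9−j)! ways.
By inclusion–exclusion this is Σ_{j=0}^{9} (−1)^j C(9,j)·(9−j)!.
Computing: 362880 − 362880 + 181440 − 60480 + 15120 − 3024 + 504 − 72 + 9 − 1 = 133496.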